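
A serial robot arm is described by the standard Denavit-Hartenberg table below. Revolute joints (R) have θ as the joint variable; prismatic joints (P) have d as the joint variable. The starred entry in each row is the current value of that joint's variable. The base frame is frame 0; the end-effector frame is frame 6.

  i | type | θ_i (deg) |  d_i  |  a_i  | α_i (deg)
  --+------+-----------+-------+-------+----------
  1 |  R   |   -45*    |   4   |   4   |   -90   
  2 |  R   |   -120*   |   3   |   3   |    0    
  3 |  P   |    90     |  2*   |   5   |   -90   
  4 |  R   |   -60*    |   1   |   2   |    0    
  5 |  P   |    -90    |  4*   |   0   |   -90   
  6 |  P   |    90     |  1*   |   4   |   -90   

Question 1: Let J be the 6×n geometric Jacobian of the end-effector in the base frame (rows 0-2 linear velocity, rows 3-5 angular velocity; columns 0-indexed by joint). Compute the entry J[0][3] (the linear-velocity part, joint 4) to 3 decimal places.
axis z_3 = (0.3536,-0.3536,-0.8660); lever o_n−o_3 = (3.1092,0.5650,-0.1160)
cross product → J_v[:, 3] = (0.5303,-2.6517,1.2990)
J_ω[:, 3] = z_3
entry J[0][3] = 0.5303

0.530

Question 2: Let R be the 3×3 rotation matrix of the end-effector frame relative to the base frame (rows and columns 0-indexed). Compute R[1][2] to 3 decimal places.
End-effector z-axis (col 2 of R) = (0.1768,-0.8839,0.4330)
R[1][2] = -0.8839

-0.884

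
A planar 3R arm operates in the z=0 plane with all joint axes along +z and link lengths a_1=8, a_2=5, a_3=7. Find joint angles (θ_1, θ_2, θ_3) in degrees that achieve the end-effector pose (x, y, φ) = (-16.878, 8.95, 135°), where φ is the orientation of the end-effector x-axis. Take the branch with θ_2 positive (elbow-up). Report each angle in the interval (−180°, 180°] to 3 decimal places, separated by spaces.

wrist centre = target − a_3·(cos φ, sin φ) = (-11.9283, 4.0003)
cos θ_2 = (158.2852−8²−5²)/(2·8·5) = 0.8661; θ_2 = 29.9954° (elbow-up)
β = atan2(4.0003,-11.9283) = 161.4606°; ψ = atan2(2.4997,12.3303) = 11.4599°
θ_1 = β − ψ = 150.0007°
θ_3 = φ − θ_1 − θ_2 = -44.9961° (wrapped to (-180°,180°])

150.001 29.995 -44.996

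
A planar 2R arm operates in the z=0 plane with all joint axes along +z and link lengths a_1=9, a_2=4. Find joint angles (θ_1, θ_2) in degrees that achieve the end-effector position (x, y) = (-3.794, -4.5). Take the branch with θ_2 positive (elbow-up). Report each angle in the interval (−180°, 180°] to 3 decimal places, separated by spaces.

cos θ_2 = (34.6444−9²−4²)/(2·9·4) = -0.8660; θ_2 = 150.0028° (elbow-up)
β = atan2(-4.5000,-3.7940) = -130.1346°; ψ = atan2(1.9998,5.5358) = 19.8625°
θ_1 = β − ψ = -149.9971°

-149.997 150.003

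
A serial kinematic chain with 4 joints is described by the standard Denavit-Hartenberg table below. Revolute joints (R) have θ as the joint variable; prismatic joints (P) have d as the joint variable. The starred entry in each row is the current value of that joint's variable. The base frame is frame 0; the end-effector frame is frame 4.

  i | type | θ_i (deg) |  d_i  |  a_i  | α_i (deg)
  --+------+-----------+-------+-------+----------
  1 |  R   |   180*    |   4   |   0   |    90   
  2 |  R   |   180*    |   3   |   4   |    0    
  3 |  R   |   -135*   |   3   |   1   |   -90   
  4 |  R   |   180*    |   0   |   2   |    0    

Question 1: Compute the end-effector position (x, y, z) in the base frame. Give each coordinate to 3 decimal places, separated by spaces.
after link 1: o_1 = (0.0000, 0.0000, 4.0000)
after link 2: o_2 = (4.0000, 3.0000, 4.0000)
after link 3: o_3 = (3.2929, 6.0000, 4.7071)
after link 4: o_4 = (4.7071, 6.0000, 3.2929)

4.707 6.000 3.293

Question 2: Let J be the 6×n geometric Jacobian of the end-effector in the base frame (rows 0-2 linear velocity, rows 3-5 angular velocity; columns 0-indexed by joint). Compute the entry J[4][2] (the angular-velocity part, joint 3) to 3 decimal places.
axis z_2 = (0.0000,1.0000,0.0000); lever o_n−o_2 = (0.7071,3.0000,-0.7071)
cross product → J_v[:, 2] = (-0.7071,0.0000,-0.7071)
J_ω[:, 2] = z_2
entry J[4][2] = 1.0000

1.000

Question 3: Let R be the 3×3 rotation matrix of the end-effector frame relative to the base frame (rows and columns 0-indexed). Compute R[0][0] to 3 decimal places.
0.707

End-effector x-axis (col 0 of R) = (0.7071,-0.0000,-0.7071)
R[0][0] = 0.7071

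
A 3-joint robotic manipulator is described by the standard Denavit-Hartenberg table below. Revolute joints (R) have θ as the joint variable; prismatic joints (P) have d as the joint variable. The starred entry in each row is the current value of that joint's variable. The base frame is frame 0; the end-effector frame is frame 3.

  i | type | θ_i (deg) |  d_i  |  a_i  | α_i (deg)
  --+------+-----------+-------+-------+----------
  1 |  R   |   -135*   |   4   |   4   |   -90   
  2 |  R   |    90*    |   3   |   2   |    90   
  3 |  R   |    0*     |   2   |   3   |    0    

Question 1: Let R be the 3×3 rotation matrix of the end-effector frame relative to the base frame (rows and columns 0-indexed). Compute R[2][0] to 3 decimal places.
End-effector x-axis (col 0 of R) = (0.0000,-0.0000,-1.0000)
R[2][0] = -1.0000

-1.000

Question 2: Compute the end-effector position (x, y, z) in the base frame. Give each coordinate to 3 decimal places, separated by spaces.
-2.121 -6.364 -1.000

after link 1: o_1 = (-2.8284, -2.8284, 4.0000)
after link 2: o_2 = (-0.7071, -4.9497, 2.0000)
after link 3: o_3 = (-2.1213, -6.3640, -1.0000)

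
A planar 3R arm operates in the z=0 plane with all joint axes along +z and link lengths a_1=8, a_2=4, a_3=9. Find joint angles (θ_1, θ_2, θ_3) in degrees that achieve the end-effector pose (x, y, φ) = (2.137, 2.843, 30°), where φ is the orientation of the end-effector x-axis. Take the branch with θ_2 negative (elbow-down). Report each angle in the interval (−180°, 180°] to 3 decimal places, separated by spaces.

wrist centre = target − a_3·(cos φ, sin φ) = (-5.6572, -1.6570)
cos θ_2 = (34.7499−8²−4²)/(2·8·4) = -0.7070; θ_2 = -134.9940° (elbow-down)
β = atan2(-1.6570,-5.6572) = -163.6747°; ψ = atan2(-2.8287,5.1719) = -28.6762°
θ_1 = β − ψ = -134.9985°
θ_3 = φ − θ_1 − θ_2 = -60.0074° (wrapped to (-180°,180°])

-134.999 -134.994 -60.007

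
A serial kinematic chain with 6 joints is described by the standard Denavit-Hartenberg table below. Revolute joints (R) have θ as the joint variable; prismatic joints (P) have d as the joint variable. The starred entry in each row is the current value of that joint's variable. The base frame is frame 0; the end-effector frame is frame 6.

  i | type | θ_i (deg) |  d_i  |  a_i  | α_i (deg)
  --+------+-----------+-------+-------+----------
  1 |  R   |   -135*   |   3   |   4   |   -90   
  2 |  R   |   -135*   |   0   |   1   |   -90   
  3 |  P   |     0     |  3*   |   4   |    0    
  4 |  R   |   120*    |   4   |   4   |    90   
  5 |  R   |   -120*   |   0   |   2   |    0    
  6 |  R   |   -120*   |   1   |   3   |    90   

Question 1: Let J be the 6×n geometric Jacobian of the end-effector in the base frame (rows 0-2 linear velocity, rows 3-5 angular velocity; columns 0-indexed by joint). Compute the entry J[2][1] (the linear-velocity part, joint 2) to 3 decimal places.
-1.945

axis z_1 = (0.7071,-0.7071,0.0000); lever o_n−o_1 = (-2.6471,-0.1029,9.1797)
cross product → J_v[:, 1] = (-6.4910,-6.4910,-1.9445)
J_ω[:, 1] = z_1
entry J[2][1] = -1.9445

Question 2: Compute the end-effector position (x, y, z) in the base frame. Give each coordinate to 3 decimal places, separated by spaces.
after link 1: o_1 = (-2.8284, -2.8284, 3.0000)
after link 2: o_2 = (-2.3284, -2.3284, 3.7071)
after link 3: o_3 = (-1.8284, -1.8284, 8.6569)
after link 4: o_4 = (-7.2779, -2.3789, 10.0711)
after link 5: o_5 = (-5.5495, -1.8753, 9.1999)
after link 6: o_6 = (-5.4755, -2.9313, 12.1797)

-5.476 -2.931 12.180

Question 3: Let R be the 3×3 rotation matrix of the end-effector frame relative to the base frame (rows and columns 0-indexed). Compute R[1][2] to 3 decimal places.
End-effector z-axis (col 2 of R) = (-0.9968,0.0638,0.0474)
R[1][2] = 0.0638

0.064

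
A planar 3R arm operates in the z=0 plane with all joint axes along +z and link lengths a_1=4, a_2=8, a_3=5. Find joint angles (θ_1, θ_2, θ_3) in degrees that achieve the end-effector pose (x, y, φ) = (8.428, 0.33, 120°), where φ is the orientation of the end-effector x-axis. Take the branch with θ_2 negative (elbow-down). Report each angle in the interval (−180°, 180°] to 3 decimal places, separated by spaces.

wrist centre = target − a_3·(cos φ, sin φ) = (10.9280, -4.0001)
cos θ_2 = (135.4222−4²−8²)/(2·4·8) = 0.8660; θ_2 = -30.0061° (elbow-down)
β = atan2(-4.0001,10.9280) = -20.1048°; ψ = atan2(-4.0007,10.9278) = -20.1081°
θ_1 = β − ψ = 0.0032°
θ_3 = φ − θ_1 − θ_2 = 150.0029° (wrapped to (-180°,180°])

0.003 -30.006 150.003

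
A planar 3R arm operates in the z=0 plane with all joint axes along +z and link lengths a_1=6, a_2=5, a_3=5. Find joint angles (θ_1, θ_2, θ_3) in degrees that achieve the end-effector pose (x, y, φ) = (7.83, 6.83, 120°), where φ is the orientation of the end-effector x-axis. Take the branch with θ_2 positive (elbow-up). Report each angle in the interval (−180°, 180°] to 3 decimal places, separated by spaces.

wrist centre = target − a_3·(cos φ, sin φ) = (10.3300, 2.4999)
cos θ_2 = (112.9583−6²−5²)/(2·6·5) = 0.8660; θ_2 = 30.0062° (elbow-up)
β = atan2(2.4999,10.3300) = 13.6041°; ψ = atan2(2.5005,10.3299) = 13.6074°
θ_1 = β − ψ = -0.0033°
θ_3 = φ − θ_1 − θ_2 = 89.9971° (wrapped to (-180°,180°])

-0.003 30.006 89.997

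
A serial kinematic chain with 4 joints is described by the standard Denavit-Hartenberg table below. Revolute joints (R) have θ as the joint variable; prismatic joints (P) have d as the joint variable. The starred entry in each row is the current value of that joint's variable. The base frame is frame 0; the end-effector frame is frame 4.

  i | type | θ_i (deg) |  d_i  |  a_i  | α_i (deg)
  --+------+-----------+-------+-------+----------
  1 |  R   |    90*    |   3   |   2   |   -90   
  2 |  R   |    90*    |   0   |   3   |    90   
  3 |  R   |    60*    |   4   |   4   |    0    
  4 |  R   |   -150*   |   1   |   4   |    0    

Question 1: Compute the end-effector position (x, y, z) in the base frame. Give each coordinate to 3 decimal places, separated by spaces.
0.536 7.000 -2.000

after link 1: o_1 = (0.0000, 2.0000, 3.0000)
after link 2: o_2 = (-0.0000, 2.0000, 0.0000)
after link 3: o_3 = (-3.4641, 6.0000, -2.0000)
after link 4: o_4 = (0.5359, 7.0000, -2.0000)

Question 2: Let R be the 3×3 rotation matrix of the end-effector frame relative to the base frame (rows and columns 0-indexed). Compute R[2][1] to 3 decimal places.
-1.000

End-effector y-axis (col 1 of R) = (0.0000,0.0000,-1.0000)
R[2][1] = -1.0000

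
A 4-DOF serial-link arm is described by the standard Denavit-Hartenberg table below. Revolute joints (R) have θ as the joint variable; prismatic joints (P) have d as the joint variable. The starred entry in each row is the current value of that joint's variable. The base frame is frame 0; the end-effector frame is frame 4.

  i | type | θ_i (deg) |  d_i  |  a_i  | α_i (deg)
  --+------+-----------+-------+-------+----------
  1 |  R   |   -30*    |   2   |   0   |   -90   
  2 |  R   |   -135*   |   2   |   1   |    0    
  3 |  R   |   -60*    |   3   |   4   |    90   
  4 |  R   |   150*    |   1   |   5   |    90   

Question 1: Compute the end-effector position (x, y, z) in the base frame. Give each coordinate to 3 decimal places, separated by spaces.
after link 1: o_1 = (0.0000, 0.0000, 2.0000)
after link 2: o_2 = (0.3876, 2.0856, 2.7071)
after link 3: o_3 = (-1.4584, 6.6155, 1.6718)
after link 4: o_4 = (3.6379, 6.5599, 1.8266)

3.638 6.560 1.827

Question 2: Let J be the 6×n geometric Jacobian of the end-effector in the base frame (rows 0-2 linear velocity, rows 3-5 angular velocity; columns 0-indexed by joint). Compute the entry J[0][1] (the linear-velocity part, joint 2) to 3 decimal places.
axis z_1 = (0.5000,0.8660,0.0000); lever o_n−o_1 = (3.6379,6.5599,-0.1734)
cross product → J_v[:, 1] = (-0.1501,0.0867,0.1294)
J_ω[:, 1] = z_1
entry J[0][1] = -0.1501

-0.150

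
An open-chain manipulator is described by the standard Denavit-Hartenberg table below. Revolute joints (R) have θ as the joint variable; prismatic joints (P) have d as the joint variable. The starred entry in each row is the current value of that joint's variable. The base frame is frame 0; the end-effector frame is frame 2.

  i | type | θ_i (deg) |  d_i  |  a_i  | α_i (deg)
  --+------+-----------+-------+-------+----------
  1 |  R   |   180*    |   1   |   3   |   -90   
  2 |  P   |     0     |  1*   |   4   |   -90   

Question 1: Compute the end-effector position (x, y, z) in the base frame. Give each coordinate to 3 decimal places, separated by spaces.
after link 1: o_1 = (-3.0000, 0.0000, 1.0000)
after link 2: o_2 = (-7.0000, -1.0000, 1.0000)

-7.000 -1.000 1.000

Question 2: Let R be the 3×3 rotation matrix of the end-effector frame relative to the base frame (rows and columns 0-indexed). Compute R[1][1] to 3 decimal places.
1.000

End-effector y-axis (col 1 of R) = (0.0000,1.0000,-0.0000)
R[1][1] = 1.0000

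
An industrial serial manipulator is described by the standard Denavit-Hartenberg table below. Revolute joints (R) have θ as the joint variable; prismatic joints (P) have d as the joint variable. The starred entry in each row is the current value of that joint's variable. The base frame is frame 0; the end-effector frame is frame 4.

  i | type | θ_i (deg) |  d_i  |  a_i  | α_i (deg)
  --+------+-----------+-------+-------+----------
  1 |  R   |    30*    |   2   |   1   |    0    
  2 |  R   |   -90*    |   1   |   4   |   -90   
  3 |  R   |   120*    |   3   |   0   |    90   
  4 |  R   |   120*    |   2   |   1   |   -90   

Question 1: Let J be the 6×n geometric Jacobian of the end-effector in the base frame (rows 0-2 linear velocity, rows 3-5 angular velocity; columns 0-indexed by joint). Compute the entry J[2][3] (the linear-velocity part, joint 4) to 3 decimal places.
0.750

axis z_3 = (0.4330,-0.7500,-0.5000); lever o_n−o_3 = (1.7410,-1.2835,-0.5670)
cross product → J_v[:, 3] = (-0.2165,-0.6250,0.7500)
J_ω[:, 3] = z_3
entry J[2][3] = 0.7500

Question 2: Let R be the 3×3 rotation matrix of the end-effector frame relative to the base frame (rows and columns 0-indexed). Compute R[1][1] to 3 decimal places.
0.750

End-effector y-axis (col 1 of R) = (-0.4330,0.7500,0.5000)
R[1][1] = 0.7500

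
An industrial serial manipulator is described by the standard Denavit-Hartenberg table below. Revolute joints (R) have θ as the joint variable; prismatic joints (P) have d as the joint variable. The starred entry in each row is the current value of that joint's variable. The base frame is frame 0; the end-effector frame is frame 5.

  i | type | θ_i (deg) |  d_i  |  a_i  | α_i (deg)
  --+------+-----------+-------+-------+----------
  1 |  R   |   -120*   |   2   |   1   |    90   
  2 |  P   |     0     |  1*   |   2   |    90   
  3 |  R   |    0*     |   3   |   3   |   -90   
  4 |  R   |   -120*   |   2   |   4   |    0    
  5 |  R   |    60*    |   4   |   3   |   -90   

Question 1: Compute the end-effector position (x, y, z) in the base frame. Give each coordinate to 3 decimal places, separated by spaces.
after link 1: o_1 = (-0.5000, -0.8660, 2.0000)
after link 2: o_2 = (-2.3660, -2.0981, 2.0000)
after link 3: o_3 = (-3.8660, -4.6962, -1.0000)
after link 4: o_4 = (-4.5981, -1.9641, -4.4641)
after link 5: o_5 = (-8.8122, -1.2631, -7.0622)

-8.812 -1.263 -7.062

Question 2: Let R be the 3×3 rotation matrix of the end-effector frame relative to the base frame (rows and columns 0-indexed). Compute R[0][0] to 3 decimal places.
-0.250

End-effector x-axis (col 0 of R) = (-0.2500,-0.4330,-0.8660)
R[0][0] = -0.2500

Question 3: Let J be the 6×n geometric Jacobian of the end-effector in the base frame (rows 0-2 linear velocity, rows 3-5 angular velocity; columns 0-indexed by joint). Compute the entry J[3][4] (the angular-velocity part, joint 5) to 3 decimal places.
-0.866

axis z_4 = (-0.8660,0.5000,0.0000); lever o_n−o_4 = (-4.2141,0.7010,-2.5981)
cross product → J_v[:, 4] = (-1.2990,-2.2500,1.5000)
J_ω[:, 4] = z_4
entry J[3][4] = -0.8660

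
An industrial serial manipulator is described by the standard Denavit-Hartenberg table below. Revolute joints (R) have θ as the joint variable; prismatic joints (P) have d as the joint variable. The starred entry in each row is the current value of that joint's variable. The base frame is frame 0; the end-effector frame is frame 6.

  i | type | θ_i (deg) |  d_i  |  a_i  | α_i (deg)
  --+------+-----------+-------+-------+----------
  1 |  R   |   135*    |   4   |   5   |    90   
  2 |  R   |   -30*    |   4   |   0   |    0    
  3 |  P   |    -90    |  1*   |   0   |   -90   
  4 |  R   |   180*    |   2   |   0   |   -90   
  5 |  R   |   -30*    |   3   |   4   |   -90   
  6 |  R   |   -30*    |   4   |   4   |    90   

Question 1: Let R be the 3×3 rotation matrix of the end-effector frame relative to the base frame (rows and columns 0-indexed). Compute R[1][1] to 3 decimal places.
-0.354

End-effector y-axis (col 1 of R) = (0.3536,-0.3536,0.8660)
R[1][1] = -0.3536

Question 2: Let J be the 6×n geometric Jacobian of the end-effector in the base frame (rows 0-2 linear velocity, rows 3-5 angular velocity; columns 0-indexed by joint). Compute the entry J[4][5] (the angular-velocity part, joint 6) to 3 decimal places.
-0.354

axis z_5 = (0.3536,-0.3536,0.8660); lever o_n−o_5 = (0.7071,2.1213,5.1962)
cross product → J_v[:, 5] = (-3.6742,-1.2247,1.0000)
J_ω[:, 5] = z_5
entry J[4][5] = -0.3536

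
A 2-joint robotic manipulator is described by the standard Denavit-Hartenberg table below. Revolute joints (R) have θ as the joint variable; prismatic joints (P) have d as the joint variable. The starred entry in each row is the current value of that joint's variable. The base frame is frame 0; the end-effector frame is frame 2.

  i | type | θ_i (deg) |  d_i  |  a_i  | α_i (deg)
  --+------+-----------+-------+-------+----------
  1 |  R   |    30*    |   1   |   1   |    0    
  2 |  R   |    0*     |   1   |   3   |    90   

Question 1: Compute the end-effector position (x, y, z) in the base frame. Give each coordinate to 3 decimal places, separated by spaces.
3.464 2.000 2.000

after link 1: o_1 = (0.8660, 0.5000, 1.0000)
after link 2: o_2 = (3.4641, 2.0000, 2.0000)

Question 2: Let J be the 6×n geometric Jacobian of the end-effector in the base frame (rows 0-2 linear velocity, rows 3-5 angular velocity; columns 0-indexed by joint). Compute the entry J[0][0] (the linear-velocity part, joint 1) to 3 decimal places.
-2.000

axis z_0 = ẑ; lever o_n−o_0 = (3.4641,2.0000,2.0000)
cross product → J_v[:, 0] = (-2.0000,3.4641,0.0000)
J_ω[:, 0] = z_0
entry J[0][0] = -2.0000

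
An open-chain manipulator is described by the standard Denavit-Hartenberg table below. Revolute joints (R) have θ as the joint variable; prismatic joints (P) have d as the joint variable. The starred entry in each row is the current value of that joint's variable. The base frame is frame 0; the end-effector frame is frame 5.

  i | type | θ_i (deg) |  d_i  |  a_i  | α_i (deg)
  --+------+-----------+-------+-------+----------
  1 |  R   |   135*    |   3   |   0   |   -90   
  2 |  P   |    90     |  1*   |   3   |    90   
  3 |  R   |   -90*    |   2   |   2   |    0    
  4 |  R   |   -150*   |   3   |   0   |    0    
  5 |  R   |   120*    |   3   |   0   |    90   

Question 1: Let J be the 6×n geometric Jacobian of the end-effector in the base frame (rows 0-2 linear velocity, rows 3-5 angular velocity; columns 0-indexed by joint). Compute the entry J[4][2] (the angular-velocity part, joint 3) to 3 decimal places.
0.707

axis z_2 = (-0.7071,0.7071,0.0000); lever o_n−o_2 = (-4.2426,7.0711,0.0000)
cross product → J_v[:, 2] = (-0.0000,-0.0000,-2.0000)
J_ω[:, 2] = z_2
entry J[4][2] = 0.7071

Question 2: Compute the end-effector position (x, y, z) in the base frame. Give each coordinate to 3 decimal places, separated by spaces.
after link 1: o_1 = (0.0000, 0.0000, 3.0000)
after link 2: o_2 = (-0.7071, -0.7071, 0.0000)
after link 3: o_3 = (-0.7071, 2.1213, -0.0000)
after link 4: o_4 = (-2.8284, 4.2426, 0.0000)
after link 5: o_5 = (-4.9497, 6.3640, 0.0000)

-4.950 6.364 0.000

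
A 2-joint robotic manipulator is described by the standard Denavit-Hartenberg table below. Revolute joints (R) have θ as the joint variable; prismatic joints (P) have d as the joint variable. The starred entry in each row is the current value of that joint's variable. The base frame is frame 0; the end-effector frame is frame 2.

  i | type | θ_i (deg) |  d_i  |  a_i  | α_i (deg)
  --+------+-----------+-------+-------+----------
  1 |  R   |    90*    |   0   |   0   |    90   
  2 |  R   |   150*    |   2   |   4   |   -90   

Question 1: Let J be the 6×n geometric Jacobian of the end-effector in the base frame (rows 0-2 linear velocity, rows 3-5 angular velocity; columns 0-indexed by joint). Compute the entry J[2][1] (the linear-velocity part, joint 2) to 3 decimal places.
-3.464

axis z_1 = (1.0000,-0.0000,0.0000); lever o_n−o_1 = (2.0000,-3.4641,2.0000)
cross product → J_v[:, 1] = (0.0000,-2.0000,-3.4641)
J_ω[:, 1] = z_1
entry J[2][1] = -3.4641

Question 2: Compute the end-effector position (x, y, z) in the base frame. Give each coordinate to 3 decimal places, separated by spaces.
2.000 -3.464 2.000

after link 1: o_1 = (0.0000, 0.0000, 0.0000)
after link 2: o_2 = (2.0000, -3.4641, 2.0000)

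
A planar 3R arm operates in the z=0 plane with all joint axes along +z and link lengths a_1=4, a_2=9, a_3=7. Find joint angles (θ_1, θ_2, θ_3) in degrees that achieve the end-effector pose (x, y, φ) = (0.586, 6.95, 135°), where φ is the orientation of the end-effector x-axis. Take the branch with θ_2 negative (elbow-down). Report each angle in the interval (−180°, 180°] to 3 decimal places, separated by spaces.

wrist centre = target − a_3·(cos φ, sin φ) = (5.5357, 2.0003)
cos θ_2 = (34.6455−4²−9²)/(2·4·9) = -0.8660; θ_2 = -150.0011° (elbow-down)
β = atan2(2.0003,5.5357) = 19.8665°; ψ = atan2(-4.4999,-3.7943) = -130.1378°
θ_1 = β − ψ = 150.0043°
θ_3 = φ − θ_1 − θ_2 = 134.9967° (wrapped to (-180°,180°])

150.004 -150.001 134.997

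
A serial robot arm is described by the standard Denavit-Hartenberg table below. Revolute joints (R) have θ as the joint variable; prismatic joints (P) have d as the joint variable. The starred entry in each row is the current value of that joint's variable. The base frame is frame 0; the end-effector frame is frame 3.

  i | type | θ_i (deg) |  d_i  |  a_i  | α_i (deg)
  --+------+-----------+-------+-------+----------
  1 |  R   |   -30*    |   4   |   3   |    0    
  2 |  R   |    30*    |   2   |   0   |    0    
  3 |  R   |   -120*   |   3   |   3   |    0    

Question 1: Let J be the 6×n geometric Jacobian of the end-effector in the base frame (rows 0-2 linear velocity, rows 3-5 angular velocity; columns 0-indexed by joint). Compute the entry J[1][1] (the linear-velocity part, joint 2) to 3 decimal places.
axis z_1 = (0.0000,0.0000,1.0000); lever o_n−o_1 = (-1.5000,-2.5981,5.0000)
cross product → J_v[:, 1] = (2.5981,-1.5000,0.0000)
J_ω[:, 1] = z_1
entry J[1][1] = -1.5000

-1.500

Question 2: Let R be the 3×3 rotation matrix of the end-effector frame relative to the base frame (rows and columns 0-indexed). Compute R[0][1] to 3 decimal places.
End-effector y-axis (col 1 of R) = (0.8660,-0.5000,0.0000)
R[0][1] = 0.8660

0.866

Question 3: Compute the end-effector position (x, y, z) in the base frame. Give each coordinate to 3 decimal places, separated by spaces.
1.098 -4.098 9.000

after link 1: o_1 = (2.5981, -1.5000, 4.0000)
after link 2: o_2 = (2.5981, -1.5000, 6.0000)
after link 3: o_3 = (1.0981, -4.0981, 9.0000)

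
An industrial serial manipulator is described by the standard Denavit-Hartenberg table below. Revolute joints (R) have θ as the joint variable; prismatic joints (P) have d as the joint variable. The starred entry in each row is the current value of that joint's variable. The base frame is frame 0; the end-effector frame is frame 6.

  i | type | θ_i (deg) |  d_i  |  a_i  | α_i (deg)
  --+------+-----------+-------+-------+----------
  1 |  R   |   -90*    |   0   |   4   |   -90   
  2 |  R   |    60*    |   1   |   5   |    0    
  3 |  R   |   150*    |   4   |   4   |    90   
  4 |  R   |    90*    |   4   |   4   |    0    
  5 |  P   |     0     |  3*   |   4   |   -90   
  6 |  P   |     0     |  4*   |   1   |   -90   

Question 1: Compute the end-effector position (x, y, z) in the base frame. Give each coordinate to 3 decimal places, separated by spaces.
14.000 -3.000 -10.392

after link 1: o_1 = (0.0000, -4.0000, 0.0000)
after link 2: o_2 = (1.0000, -6.5000, -4.3301)
after link 3: o_3 = (5.0000, -3.0359, -2.3301)
after link 4: o_4 = (9.0000, -1.0359, -5.7942)
after link 5: o_5 = (13.0000, 0.4641, -8.3923)
after link 6: o_6 = (14.0000, -3.0000, -10.3923)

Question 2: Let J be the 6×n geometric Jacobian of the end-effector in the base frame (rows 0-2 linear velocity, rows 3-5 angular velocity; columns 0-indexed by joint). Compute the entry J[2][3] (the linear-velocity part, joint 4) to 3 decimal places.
-4.500

axis z_3 = (0.0000,0.5000,-0.8660); lever o_n−o_3 = (9.0000,0.0359,-8.0622)
cross product → J_v[:, 3] = (-4.0000,-7.7942,-4.5000)
J_ω[:, 3] = z_3
entry J[2][3] = -4.5000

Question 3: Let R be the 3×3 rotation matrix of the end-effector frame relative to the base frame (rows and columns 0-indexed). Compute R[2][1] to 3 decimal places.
End-effector y-axis (col 1 of R) = (-0.0000,0.8660,0.5000)
R[2][1] = 0.5000

0.500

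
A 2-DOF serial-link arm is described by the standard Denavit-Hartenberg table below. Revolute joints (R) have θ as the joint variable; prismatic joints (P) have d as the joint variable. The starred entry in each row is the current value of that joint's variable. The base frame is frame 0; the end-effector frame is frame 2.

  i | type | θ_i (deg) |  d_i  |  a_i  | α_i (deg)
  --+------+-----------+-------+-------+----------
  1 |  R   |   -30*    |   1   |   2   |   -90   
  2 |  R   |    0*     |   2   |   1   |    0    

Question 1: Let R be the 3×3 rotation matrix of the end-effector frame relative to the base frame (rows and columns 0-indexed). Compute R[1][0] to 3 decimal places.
End-effector x-axis (col 0 of R) = (0.8660,-0.5000,0.0000)
R[1][0] = -0.5000

-0.500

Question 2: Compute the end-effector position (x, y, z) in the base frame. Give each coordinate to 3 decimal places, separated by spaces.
3.598 0.232 1.000

after link 1: o_1 = (1.7321, -1.0000, 1.0000)
after link 2: o_2 = (3.5981, 0.2321, 1.0000)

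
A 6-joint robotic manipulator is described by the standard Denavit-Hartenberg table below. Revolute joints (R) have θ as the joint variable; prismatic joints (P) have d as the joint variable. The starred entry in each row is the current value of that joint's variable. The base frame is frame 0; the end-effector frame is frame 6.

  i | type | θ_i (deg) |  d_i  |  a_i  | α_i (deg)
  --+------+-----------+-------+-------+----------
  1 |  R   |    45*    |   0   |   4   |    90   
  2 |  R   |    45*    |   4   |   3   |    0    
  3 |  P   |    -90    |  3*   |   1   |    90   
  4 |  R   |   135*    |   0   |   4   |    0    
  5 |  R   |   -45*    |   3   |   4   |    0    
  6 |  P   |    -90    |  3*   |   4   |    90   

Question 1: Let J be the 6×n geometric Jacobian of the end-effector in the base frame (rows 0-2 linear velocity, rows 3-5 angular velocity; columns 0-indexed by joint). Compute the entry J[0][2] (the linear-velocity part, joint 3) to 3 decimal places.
prismatic axis z_2 = (0.7071,-0.7071,0.0000)
J_v[:, 2] = z_2; J_ω[:, 2] = (0,0,0)
entry J[0][2] = 0.7071

0.707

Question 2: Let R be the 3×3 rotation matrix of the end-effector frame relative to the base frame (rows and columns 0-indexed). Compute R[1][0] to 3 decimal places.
0.500

End-effector x-axis (col 0 of R) = (0.5000,0.5000,-0.7071)
R[1][0] = 0.5000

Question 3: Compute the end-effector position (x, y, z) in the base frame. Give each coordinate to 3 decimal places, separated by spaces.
12.192 -7.364 -3.657

after link 1: o_1 = (2.8284, 2.8284, 0.0000)
after link 2: o_2 = (7.1569, 1.5000, 2.1213)
after link 3: o_3 = (9.7782, -0.1213, 1.4142)
after link 4: o_4 = (10.3640, -3.5355, 3.4142)
after link 5: o_5 = (11.6924, -7.8640, 1.2929)
after link 6: o_6 = (12.1924, -7.3640, -3.6569)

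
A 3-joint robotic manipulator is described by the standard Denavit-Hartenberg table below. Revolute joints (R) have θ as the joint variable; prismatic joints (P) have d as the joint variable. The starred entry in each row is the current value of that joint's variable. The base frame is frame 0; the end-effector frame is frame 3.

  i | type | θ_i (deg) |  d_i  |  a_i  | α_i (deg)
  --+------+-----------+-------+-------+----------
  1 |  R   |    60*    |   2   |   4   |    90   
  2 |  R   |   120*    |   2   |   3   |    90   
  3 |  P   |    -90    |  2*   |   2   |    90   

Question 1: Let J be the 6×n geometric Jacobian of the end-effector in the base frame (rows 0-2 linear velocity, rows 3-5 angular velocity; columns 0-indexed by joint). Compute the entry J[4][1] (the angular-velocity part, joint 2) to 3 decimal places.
axis z_1 = (0.8660,-0.5000,0.0000); lever o_n−o_1 = (0.1160,0.2010,3.5981)
cross product → J_v[:, 1] = (-1.7990,-3.1160,0.2321)
J_ω[:, 1] = z_1
entry J[4][1] = -0.5000

-0.500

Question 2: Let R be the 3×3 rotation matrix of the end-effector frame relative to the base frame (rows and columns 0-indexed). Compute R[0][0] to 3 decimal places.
-0.866

End-effector x-axis (col 0 of R) = (-0.8660,0.5000,0.0000)
R[0][0] = -0.8660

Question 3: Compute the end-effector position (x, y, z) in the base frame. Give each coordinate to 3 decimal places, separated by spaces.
2.116 3.665 5.598

after link 1: o_1 = (2.0000, 3.4641, 2.0000)
after link 2: o_2 = (2.9821, 1.1651, 4.5981)
after link 3: o_3 = (2.1160, 3.6651, 5.5981)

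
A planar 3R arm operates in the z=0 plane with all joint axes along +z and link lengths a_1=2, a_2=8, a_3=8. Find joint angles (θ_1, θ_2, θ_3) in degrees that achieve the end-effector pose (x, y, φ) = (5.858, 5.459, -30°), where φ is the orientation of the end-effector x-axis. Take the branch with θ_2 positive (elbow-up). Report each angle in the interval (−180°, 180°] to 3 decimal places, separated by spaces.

59.978 45.024 -135.002

wrist centre = target − a_3·(cos φ, sin φ) = (-1.0702, 9.4590)
cos θ_2 = (90.6180−2²−8²)/(2·2·8) = 0.7068; θ_2 = 45.0238° (elbow-up)
β = atan2(9.4590,-1.0702) = 96.4551°; ψ = atan2(5.6592,7.6545) = 36.4766°
θ_1 = β − ψ = 59.9784°
θ_3 = φ − θ_1 − θ_2 = -135.0022° (wrapped to (-180°,180°])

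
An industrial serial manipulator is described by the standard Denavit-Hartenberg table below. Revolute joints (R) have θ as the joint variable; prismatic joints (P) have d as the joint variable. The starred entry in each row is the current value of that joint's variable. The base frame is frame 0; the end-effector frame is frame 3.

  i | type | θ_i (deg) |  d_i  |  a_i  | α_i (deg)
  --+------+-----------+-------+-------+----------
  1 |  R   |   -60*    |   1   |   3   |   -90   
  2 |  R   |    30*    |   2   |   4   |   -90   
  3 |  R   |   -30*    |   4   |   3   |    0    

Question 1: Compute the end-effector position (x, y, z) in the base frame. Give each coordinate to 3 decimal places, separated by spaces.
after link 1: o_1 = (1.5000, -2.5981, 1.0000)
after link 2: o_2 = (4.9641, -4.5981, -1.0000)
after link 3: o_3 = (6.3881, -4.0646, -5.7631)

6.388 -4.065 -5.763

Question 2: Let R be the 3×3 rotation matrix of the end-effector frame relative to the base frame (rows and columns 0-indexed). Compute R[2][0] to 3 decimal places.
End-effector x-axis (col 0 of R) = (0.8080,-0.3995,-0.4330)
R[2][0] = -0.4330

-0.433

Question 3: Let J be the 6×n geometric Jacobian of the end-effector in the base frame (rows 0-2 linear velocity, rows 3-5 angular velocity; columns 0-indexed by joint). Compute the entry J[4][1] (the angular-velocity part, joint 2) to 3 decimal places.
0.500

axis z_1 = (0.8660,0.5000,0.0000); lever o_n−o_1 = (4.8881,-1.4665,-6.7631)
cross product → J_v[:, 1] = (-3.3816,5.8571,-3.7141)
J_ω[:, 1] = z_1
entry J[4][1] = 0.5000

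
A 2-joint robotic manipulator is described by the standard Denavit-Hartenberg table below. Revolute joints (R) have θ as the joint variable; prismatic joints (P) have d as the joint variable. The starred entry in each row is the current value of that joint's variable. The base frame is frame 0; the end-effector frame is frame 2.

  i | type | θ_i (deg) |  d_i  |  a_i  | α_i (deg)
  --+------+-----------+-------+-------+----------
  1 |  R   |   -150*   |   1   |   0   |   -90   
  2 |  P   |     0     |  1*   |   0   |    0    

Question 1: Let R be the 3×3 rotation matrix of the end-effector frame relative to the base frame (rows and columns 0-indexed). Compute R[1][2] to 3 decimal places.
-0.866

End-effector z-axis (col 2 of R) = (0.5000,-0.8660,0.0000)
R[1][2] = -0.8660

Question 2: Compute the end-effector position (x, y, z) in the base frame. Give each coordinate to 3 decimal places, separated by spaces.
after link 1: o_1 = (0.0000, 0.0000, 1.0000)
after link 2: o_2 = (0.5000, -0.8660, 1.0000)

0.500 -0.866 1.000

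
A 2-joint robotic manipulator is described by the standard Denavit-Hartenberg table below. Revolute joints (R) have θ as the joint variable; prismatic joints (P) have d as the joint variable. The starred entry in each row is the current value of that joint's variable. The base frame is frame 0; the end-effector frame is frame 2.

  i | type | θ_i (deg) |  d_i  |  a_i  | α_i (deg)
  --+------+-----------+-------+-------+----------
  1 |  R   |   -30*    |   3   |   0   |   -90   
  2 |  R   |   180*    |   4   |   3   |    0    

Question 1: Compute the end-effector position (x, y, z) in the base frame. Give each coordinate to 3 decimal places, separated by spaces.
after link 1: o_1 = (0.0000, 0.0000, 3.0000)
after link 2: o_2 = (-0.5981, 4.9641, 3.0000)

-0.598 4.964 3.000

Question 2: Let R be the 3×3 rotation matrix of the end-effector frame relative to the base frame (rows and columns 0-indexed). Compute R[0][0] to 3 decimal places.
-0.866

End-effector x-axis (col 0 of R) = (-0.8660,0.5000,-0.0000)
R[0][0] = -0.8660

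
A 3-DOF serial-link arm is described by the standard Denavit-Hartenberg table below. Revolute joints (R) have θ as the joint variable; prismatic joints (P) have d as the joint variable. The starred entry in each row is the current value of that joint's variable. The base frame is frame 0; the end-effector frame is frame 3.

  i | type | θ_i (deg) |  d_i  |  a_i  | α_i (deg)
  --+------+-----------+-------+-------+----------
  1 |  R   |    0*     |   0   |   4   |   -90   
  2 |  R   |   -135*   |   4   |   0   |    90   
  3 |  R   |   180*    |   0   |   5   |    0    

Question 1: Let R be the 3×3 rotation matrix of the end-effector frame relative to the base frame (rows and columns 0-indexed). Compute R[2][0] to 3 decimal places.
-0.707

End-effector x-axis (col 0 of R) = (0.7071,0.0000,-0.7071)
R[2][0] = -0.7071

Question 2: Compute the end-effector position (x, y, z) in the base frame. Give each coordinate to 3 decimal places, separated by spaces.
after link 1: o_1 = (4.0000, 0.0000, 0.0000)
after link 2: o_2 = (4.0000, 4.0000, 0.0000)
after link 3: o_3 = (7.5355, 4.0000, -3.5355)

7.536 4.000 -3.536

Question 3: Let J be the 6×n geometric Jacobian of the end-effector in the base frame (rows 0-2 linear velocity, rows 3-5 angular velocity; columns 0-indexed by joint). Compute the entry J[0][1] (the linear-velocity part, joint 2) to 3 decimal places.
axis z_1 = (0.0000,1.0000,0.0000); lever o_n−o_1 = (3.5355,4.0000,-3.5355)
cross product → J_v[:, 1] = (-3.5355,0.0000,-3.5355)
J_ω[:, 1] = z_1
entry J[0][1] = -3.5355

-3.536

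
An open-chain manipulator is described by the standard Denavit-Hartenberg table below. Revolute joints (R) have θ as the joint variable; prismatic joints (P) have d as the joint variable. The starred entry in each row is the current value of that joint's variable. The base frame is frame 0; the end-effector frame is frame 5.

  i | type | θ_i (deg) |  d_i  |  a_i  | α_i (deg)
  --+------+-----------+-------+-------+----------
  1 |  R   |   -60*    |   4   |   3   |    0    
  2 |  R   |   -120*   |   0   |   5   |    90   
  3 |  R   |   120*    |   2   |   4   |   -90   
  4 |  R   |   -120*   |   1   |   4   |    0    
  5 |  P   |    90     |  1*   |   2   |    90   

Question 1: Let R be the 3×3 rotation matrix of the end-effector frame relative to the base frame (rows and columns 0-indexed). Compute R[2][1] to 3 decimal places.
End-effector y-axis (col 1 of R) = (0.8660,0.0000,-0.5000)
R[2][1] = -0.5000

-0.500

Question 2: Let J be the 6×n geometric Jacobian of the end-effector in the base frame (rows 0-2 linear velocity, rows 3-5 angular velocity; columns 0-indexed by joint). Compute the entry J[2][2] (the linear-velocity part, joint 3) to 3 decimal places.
axis z_2 = (-0.0000,1.0000,0.0000); lever o_n−o_2 = (3.5981,6.4641,2.2321)
cross product → J_v[:, 2] = (2.2321,0.0000,-3.5981)
J_ω[:, 2] = z_2
entry J[2][2] = -3.5981

-3.598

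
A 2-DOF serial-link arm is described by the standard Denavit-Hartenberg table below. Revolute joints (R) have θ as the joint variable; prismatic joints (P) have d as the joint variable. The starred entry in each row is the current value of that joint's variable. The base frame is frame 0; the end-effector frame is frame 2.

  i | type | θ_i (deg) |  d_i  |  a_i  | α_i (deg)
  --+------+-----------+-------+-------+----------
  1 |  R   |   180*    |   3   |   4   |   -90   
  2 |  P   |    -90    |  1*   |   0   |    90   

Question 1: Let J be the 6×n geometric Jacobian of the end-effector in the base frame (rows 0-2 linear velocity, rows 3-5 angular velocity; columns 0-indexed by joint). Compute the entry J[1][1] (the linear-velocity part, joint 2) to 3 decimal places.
prismatic axis z_1 = (-0.0000,-1.0000,0.0000)
J_v[:, 1] = z_1; J_ω[:, 1] = (0,0,0)
entry J[1][1] = -1.0000

-1.000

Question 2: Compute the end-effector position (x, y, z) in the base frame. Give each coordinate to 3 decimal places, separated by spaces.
-4.000 -1.000 3.000

after link 1: o_1 = (-4.0000, 0.0000, 3.0000)
after link 2: o_2 = (-4.0000, -1.0000, 3.0000)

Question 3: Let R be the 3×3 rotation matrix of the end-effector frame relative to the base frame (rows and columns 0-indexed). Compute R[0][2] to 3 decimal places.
1.000

End-effector z-axis (col 2 of R) = (1.0000,-0.0000,0.0000)
R[0][2] = 1.0000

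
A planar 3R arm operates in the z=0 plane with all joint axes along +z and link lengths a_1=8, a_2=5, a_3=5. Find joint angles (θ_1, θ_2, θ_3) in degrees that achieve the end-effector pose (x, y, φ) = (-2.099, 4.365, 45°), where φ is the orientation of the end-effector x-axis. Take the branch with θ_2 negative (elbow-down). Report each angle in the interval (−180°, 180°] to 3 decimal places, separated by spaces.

wrist centre = target − a_3·(cos φ, sin φ) = (-5.6345, 0.8295)
cos θ_2 = (32.4360−8²−5²)/(2·8·5) = -0.7071; θ_2 = -134.9954° (elbow-down)
β = atan2(0.8295,-5.6345) = 171.6256°; ψ = atan2(-3.5358,4.4647) = -38.3771°
θ_1 = β − ψ = 210.0027°
θ_3 = φ − θ_1 − θ_2 = -30.0073° (wrapped to (-180°,180°])

-149.997 -134.995 -30.007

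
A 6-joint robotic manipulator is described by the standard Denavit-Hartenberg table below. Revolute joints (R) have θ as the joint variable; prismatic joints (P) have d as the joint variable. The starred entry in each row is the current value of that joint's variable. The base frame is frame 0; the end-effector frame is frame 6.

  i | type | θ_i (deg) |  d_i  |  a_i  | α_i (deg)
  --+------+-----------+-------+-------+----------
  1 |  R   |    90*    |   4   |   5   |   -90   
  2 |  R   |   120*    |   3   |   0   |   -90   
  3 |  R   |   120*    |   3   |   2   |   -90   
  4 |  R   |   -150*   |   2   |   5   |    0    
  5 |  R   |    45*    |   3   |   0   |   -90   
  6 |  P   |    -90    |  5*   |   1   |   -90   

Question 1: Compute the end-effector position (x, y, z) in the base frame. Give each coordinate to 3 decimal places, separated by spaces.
-3.835 2.339 12.979

after link 1: o_1 = (0.0000, 5.0000, 4.0000)
after link 2: o_2 = (-3.0000, 5.0000, 4.0000)
after link 3: o_3 = (-1.2679, 2.9019, 6.3660)
after link 4: o_4 = (-6.0179, 0.5204, 7.2410)
after link 5: o_5 = (-7.5179, 1.8194, 9.4910)
after link 6: o_6 = (-3.8354, 2.3391, 12.9794)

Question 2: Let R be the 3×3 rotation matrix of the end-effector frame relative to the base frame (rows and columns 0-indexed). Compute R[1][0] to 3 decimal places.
End-effector x-axis (col 0 of R) = (-0.5000,0.4330,0.7500)
R[1][0] = 0.4330

0.433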